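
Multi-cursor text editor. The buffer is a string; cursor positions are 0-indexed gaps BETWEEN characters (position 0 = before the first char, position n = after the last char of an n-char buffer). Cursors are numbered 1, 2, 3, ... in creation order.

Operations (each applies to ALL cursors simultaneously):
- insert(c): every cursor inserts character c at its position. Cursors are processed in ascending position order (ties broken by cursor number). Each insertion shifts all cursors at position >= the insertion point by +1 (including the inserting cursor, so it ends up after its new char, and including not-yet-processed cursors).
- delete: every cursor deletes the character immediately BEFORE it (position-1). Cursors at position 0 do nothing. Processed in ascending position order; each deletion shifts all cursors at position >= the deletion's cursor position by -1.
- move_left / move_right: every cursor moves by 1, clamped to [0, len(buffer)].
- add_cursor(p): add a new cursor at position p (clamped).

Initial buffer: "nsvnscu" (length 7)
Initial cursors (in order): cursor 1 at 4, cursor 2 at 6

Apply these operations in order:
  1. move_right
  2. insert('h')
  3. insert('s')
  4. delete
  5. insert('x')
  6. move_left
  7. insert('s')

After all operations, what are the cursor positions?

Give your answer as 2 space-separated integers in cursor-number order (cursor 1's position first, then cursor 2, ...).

Answer: 7 12

Derivation:
After op 1 (move_right): buffer="nsvnscu" (len 7), cursors c1@5 c2@7, authorship .......
After op 2 (insert('h')): buffer="nsvnshcuh" (len 9), cursors c1@6 c2@9, authorship .....1..2
After op 3 (insert('s')): buffer="nsvnshscuhs" (len 11), cursors c1@7 c2@11, authorship .....11..22
After op 4 (delete): buffer="nsvnshcuh" (len 9), cursors c1@6 c2@9, authorship .....1..2
After op 5 (insert('x')): buffer="nsvnshxcuhx" (len 11), cursors c1@7 c2@11, authorship .....11..22
After op 6 (move_left): buffer="nsvnshxcuhx" (len 11), cursors c1@6 c2@10, authorship .....11..22
After op 7 (insert('s')): buffer="nsvnshsxcuhsx" (len 13), cursors c1@7 c2@12, authorship .....111..222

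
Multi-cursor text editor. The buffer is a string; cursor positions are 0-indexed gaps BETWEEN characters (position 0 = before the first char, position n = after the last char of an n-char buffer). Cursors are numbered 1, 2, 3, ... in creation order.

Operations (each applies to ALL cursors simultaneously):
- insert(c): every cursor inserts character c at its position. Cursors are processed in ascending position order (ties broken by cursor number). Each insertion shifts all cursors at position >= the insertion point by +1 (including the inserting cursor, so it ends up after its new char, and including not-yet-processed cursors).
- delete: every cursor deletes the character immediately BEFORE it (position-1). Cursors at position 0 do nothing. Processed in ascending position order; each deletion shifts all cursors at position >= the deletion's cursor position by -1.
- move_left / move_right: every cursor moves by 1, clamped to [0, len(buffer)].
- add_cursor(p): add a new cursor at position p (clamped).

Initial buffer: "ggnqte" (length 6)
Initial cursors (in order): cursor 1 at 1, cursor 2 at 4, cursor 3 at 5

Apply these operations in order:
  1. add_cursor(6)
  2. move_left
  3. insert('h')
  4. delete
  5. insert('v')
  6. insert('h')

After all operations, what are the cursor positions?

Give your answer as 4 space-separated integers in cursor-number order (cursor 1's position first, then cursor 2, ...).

Answer: 2 7 10 13

Derivation:
After op 1 (add_cursor(6)): buffer="ggnqte" (len 6), cursors c1@1 c2@4 c3@5 c4@6, authorship ......
After op 2 (move_left): buffer="ggnqte" (len 6), cursors c1@0 c2@3 c3@4 c4@5, authorship ......
After op 3 (insert('h')): buffer="hggnhqhthe" (len 10), cursors c1@1 c2@5 c3@7 c4@9, authorship 1...2.3.4.
After op 4 (delete): buffer="ggnqte" (len 6), cursors c1@0 c2@3 c3@4 c4@5, authorship ......
After op 5 (insert('v')): buffer="vggnvqvtve" (len 10), cursors c1@1 c2@5 c3@7 c4@9, authorship 1...2.3.4.
After op 6 (insert('h')): buffer="vhggnvhqvhtvhe" (len 14), cursors c1@2 c2@7 c3@10 c4@13, authorship 11...22.33.44.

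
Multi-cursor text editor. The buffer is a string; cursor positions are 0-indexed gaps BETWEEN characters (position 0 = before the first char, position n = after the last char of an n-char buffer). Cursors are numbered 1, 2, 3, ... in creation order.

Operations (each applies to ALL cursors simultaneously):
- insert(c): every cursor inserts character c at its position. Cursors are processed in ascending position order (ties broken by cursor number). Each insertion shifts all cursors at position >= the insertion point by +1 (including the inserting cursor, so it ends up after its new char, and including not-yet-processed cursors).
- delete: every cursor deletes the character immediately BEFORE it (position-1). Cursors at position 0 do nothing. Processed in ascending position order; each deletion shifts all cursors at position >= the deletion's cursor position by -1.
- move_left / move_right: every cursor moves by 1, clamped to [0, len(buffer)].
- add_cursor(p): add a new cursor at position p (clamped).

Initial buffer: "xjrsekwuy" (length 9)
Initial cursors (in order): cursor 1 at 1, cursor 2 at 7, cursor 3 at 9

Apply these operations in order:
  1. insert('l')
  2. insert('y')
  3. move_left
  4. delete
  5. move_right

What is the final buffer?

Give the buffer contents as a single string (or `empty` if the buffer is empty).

Answer: xyjrsekwyuyy

Derivation:
After op 1 (insert('l')): buffer="xljrsekwluyl" (len 12), cursors c1@2 c2@9 c3@12, authorship .1......2..3
After op 2 (insert('y')): buffer="xlyjrsekwlyuyly" (len 15), cursors c1@3 c2@11 c3@15, authorship .11......22..33
After op 3 (move_left): buffer="xlyjrsekwlyuyly" (len 15), cursors c1@2 c2@10 c3@14, authorship .11......22..33
After op 4 (delete): buffer="xyjrsekwyuyy" (len 12), cursors c1@1 c2@8 c3@11, authorship .1......2..3
After op 5 (move_right): buffer="xyjrsekwyuyy" (len 12), cursors c1@2 c2@9 c3@12, authorship .1......2..3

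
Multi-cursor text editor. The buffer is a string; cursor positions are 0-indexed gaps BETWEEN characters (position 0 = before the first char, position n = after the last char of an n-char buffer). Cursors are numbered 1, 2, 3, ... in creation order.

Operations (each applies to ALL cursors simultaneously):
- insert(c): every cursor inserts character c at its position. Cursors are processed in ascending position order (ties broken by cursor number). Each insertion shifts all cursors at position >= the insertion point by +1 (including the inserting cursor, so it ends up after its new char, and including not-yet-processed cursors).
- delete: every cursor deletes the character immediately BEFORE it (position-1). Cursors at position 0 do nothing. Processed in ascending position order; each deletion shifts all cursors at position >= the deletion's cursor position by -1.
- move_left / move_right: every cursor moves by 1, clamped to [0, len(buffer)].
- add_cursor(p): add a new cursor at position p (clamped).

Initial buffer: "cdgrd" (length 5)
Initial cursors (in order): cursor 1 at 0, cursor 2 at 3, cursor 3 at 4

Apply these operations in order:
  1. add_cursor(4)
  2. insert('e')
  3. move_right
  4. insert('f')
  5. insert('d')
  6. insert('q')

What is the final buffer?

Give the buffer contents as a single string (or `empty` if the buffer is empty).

Answer: ecfdqdgerfdqeedffddqq

Derivation:
After op 1 (add_cursor(4)): buffer="cdgrd" (len 5), cursors c1@0 c2@3 c3@4 c4@4, authorship .....
After op 2 (insert('e')): buffer="ecdgereed" (len 9), cursors c1@1 c2@5 c3@8 c4@8, authorship 1...2.34.
After op 3 (move_right): buffer="ecdgereed" (len 9), cursors c1@2 c2@6 c3@9 c4@9, authorship 1...2.34.
After op 4 (insert('f')): buffer="ecfdgerfeedff" (len 13), cursors c1@3 c2@8 c3@13 c4@13, authorship 1.1..2.234.34
After op 5 (insert('d')): buffer="ecfddgerfdeedffdd" (len 17), cursors c1@4 c2@10 c3@17 c4@17, authorship 1.11..2.2234.3434
After op 6 (insert('q')): buffer="ecfdqdgerfdqeedffddqq" (len 21), cursors c1@5 c2@12 c3@21 c4@21, authorship 1.111..2.22234.343434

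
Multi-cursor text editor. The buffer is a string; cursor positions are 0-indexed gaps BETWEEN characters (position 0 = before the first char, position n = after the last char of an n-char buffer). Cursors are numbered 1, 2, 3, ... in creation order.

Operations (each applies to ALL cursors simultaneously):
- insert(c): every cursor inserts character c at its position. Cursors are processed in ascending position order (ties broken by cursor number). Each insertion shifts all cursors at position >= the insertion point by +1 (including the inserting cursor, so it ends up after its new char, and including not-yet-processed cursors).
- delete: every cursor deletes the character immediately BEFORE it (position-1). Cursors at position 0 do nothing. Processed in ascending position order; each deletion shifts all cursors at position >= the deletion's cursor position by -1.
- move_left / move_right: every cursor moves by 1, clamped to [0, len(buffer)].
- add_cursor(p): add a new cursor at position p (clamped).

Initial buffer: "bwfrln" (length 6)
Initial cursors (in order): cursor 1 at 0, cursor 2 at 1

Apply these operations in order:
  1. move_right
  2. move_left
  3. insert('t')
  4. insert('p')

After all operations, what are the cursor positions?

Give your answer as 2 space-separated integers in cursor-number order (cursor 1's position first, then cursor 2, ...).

Answer: 2 5

Derivation:
After op 1 (move_right): buffer="bwfrln" (len 6), cursors c1@1 c2@2, authorship ......
After op 2 (move_left): buffer="bwfrln" (len 6), cursors c1@0 c2@1, authorship ......
After op 3 (insert('t')): buffer="tbtwfrln" (len 8), cursors c1@1 c2@3, authorship 1.2.....
After op 4 (insert('p')): buffer="tpbtpwfrln" (len 10), cursors c1@2 c2@5, authorship 11.22.....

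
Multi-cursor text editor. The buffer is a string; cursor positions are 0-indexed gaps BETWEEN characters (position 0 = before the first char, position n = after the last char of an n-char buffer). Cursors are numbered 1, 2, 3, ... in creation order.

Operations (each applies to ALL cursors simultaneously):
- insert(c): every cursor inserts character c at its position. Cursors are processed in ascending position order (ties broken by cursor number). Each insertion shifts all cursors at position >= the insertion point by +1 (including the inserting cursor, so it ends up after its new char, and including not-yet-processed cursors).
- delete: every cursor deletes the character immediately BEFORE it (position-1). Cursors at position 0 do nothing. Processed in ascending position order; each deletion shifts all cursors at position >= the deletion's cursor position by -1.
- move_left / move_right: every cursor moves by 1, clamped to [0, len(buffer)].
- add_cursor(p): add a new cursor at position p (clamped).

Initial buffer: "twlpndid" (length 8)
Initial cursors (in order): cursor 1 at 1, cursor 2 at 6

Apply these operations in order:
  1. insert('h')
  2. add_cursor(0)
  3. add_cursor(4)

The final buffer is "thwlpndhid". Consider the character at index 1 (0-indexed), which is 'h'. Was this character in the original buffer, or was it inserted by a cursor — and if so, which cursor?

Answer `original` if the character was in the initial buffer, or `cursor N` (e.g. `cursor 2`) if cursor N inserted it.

After op 1 (insert('h')): buffer="thwlpndhid" (len 10), cursors c1@2 c2@8, authorship .1.....2..
After op 2 (add_cursor(0)): buffer="thwlpndhid" (len 10), cursors c3@0 c1@2 c2@8, authorship .1.....2..
After op 3 (add_cursor(4)): buffer="thwlpndhid" (len 10), cursors c3@0 c1@2 c4@4 c2@8, authorship .1.....2..
Authorship (.=original, N=cursor N): . 1 . . . . . 2 . .
Index 1: author = 1

Answer: cursor 1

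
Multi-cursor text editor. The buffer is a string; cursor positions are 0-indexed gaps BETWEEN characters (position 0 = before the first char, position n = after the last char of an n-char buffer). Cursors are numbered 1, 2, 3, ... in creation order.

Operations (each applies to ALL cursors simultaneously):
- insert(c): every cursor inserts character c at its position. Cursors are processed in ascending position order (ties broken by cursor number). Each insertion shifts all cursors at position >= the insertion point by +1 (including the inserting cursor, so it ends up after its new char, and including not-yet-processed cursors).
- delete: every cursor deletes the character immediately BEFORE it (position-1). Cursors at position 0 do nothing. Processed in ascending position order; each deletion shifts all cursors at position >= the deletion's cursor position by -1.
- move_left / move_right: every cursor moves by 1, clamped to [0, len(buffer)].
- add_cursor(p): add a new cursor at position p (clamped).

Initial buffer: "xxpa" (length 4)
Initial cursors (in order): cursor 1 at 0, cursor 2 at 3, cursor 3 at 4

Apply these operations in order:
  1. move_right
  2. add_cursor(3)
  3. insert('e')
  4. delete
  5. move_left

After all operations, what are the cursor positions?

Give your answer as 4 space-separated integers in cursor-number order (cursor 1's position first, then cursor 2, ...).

Answer: 0 3 3 2

Derivation:
After op 1 (move_right): buffer="xxpa" (len 4), cursors c1@1 c2@4 c3@4, authorship ....
After op 2 (add_cursor(3)): buffer="xxpa" (len 4), cursors c1@1 c4@3 c2@4 c3@4, authorship ....
After op 3 (insert('e')): buffer="xexpeaee" (len 8), cursors c1@2 c4@5 c2@8 c3@8, authorship .1..4.23
After op 4 (delete): buffer="xxpa" (len 4), cursors c1@1 c4@3 c2@4 c3@4, authorship ....
After op 5 (move_left): buffer="xxpa" (len 4), cursors c1@0 c4@2 c2@3 c3@3, authorship ....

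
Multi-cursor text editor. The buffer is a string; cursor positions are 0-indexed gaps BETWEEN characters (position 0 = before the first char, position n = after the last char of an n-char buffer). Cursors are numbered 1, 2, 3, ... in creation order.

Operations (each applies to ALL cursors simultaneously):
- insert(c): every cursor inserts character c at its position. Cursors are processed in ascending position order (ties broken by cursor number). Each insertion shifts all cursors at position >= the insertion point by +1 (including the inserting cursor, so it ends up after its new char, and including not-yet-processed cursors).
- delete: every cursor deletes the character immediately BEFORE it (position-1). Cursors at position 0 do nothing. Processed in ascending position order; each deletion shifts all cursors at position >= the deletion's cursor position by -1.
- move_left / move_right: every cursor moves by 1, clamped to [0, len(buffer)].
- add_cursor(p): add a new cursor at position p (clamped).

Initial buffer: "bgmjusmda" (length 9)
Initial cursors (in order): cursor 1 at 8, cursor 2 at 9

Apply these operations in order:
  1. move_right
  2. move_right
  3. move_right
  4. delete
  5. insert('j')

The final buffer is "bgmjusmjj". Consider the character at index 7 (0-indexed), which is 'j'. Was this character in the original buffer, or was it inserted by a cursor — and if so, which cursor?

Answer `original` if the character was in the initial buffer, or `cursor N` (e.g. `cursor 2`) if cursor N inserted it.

Answer: cursor 1

Derivation:
After op 1 (move_right): buffer="bgmjusmda" (len 9), cursors c1@9 c2@9, authorship .........
After op 2 (move_right): buffer="bgmjusmda" (len 9), cursors c1@9 c2@9, authorship .........
After op 3 (move_right): buffer="bgmjusmda" (len 9), cursors c1@9 c2@9, authorship .........
After op 4 (delete): buffer="bgmjusm" (len 7), cursors c1@7 c2@7, authorship .......
After op 5 (insert('j')): buffer="bgmjusmjj" (len 9), cursors c1@9 c2@9, authorship .......12
Authorship (.=original, N=cursor N): . . . . . . . 1 2
Index 7: author = 1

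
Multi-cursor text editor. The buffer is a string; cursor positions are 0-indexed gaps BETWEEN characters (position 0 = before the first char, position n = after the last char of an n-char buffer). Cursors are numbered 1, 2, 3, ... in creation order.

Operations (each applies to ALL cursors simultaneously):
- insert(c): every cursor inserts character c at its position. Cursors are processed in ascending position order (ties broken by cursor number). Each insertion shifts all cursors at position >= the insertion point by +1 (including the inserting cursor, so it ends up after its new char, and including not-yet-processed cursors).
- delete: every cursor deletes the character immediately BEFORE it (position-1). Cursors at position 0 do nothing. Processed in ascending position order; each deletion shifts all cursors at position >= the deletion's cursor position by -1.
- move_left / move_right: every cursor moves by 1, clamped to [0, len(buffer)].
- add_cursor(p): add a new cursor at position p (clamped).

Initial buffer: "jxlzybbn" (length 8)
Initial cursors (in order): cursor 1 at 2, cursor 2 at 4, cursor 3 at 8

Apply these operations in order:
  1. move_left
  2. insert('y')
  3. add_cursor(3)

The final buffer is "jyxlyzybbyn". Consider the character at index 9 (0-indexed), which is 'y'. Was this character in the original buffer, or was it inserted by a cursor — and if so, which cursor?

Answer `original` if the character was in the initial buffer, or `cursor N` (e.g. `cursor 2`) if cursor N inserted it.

Answer: cursor 3

Derivation:
After op 1 (move_left): buffer="jxlzybbn" (len 8), cursors c1@1 c2@3 c3@7, authorship ........
After op 2 (insert('y')): buffer="jyxlyzybbyn" (len 11), cursors c1@2 c2@5 c3@10, authorship .1..2....3.
After op 3 (add_cursor(3)): buffer="jyxlyzybbyn" (len 11), cursors c1@2 c4@3 c2@5 c3@10, authorship .1..2....3.
Authorship (.=original, N=cursor N): . 1 . . 2 . . . . 3 .
Index 9: author = 3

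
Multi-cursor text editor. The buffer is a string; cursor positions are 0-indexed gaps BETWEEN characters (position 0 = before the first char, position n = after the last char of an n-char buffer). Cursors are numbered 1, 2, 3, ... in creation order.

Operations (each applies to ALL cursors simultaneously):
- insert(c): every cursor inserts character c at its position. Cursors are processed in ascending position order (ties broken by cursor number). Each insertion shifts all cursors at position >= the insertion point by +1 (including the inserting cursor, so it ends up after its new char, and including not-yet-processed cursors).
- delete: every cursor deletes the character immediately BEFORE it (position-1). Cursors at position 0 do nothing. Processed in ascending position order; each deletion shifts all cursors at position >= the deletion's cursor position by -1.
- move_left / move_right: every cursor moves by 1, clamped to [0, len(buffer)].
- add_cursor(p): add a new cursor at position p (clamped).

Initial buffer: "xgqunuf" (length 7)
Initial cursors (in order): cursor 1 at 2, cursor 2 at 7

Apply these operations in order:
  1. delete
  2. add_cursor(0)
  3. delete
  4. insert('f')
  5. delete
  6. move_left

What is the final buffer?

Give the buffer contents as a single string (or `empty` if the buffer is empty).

After op 1 (delete): buffer="xqunu" (len 5), cursors c1@1 c2@5, authorship .....
After op 2 (add_cursor(0)): buffer="xqunu" (len 5), cursors c3@0 c1@1 c2@5, authorship .....
After op 3 (delete): buffer="qun" (len 3), cursors c1@0 c3@0 c2@3, authorship ...
After op 4 (insert('f')): buffer="ffqunf" (len 6), cursors c1@2 c3@2 c2@6, authorship 13...2
After op 5 (delete): buffer="qun" (len 3), cursors c1@0 c3@0 c2@3, authorship ...
After op 6 (move_left): buffer="qun" (len 3), cursors c1@0 c3@0 c2@2, authorship ...

Answer: qun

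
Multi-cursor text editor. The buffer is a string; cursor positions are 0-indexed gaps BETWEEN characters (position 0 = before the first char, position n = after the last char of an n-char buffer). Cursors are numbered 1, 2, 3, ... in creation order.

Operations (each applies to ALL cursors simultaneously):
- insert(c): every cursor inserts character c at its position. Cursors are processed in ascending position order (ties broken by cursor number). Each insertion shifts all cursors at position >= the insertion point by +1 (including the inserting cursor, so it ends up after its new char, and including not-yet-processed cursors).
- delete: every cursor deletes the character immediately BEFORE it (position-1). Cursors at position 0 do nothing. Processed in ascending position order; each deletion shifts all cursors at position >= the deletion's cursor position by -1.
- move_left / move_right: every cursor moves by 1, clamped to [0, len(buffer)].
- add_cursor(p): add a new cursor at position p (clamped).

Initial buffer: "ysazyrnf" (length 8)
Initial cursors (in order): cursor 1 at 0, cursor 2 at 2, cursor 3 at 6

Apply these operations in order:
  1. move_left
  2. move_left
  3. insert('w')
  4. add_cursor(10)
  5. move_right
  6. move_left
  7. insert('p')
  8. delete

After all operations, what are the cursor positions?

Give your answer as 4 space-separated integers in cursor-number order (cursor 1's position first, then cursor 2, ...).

Answer: 2 2 7 10

Derivation:
After op 1 (move_left): buffer="ysazyrnf" (len 8), cursors c1@0 c2@1 c3@5, authorship ........
After op 2 (move_left): buffer="ysazyrnf" (len 8), cursors c1@0 c2@0 c3@4, authorship ........
After op 3 (insert('w')): buffer="wwysazwyrnf" (len 11), cursors c1@2 c2@2 c3@7, authorship 12....3....
After op 4 (add_cursor(10)): buffer="wwysazwyrnf" (len 11), cursors c1@2 c2@2 c3@7 c4@10, authorship 12....3....
After op 5 (move_right): buffer="wwysazwyrnf" (len 11), cursors c1@3 c2@3 c3@8 c4@11, authorship 12....3....
After op 6 (move_left): buffer="wwysazwyrnf" (len 11), cursors c1@2 c2@2 c3@7 c4@10, authorship 12....3....
After op 7 (insert('p')): buffer="wwppysazwpyrnpf" (len 15), cursors c1@4 c2@4 c3@10 c4@14, authorship 1212....33...4.
After op 8 (delete): buffer="wwysazwyrnf" (len 11), cursors c1@2 c2@2 c3@7 c4@10, authorship 12....3....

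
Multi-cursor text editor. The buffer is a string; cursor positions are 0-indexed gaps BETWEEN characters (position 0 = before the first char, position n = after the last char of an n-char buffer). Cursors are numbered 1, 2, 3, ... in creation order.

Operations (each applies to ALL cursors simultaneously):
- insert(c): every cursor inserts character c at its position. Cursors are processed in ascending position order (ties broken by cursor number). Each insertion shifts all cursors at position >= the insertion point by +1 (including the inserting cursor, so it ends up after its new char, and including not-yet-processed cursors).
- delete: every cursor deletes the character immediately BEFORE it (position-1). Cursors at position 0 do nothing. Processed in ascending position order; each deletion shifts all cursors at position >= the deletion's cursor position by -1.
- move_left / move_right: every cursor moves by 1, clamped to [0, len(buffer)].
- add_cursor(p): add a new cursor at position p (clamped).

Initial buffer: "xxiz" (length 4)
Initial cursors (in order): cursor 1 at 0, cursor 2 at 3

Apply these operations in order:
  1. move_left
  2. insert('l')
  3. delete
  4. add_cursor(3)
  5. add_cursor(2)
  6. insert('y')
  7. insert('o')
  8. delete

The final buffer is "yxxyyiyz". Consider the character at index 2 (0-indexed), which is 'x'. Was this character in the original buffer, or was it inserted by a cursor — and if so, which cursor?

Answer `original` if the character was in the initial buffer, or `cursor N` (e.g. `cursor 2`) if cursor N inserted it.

After op 1 (move_left): buffer="xxiz" (len 4), cursors c1@0 c2@2, authorship ....
After op 2 (insert('l')): buffer="lxxliz" (len 6), cursors c1@1 c2@4, authorship 1..2..
After op 3 (delete): buffer="xxiz" (len 4), cursors c1@0 c2@2, authorship ....
After op 4 (add_cursor(3)): buffer="xxiz" (len 4), cursors c1@0 c2@2 c3@3, authorship ....
After op 5 (add_cursor(2)): buffer="xxiz" (len 4), cursors c1@0 c2@2 c4@2 c3@3, authorship ....
After op 6 (insert('y')): buffer="yxxyyiyz" (len 8), cursors c1@1 c2@5 c4@5 c3@7, authorship 1..24.3.
After op 7 (insert('o')): buffer="yoxxyyooiyoz" (len 12), cursors c1@2 c2@8 c4@8 c3@11, authorship 11..2424.33.
After op 8 (delete): buffer="yxxyyiyz" (len 8), cursors c1@1 c2@5 c4@5 c3@7, authorship 1..24.3.
Authorship (.=original, N=cursor N): 1 . . 2 4 . 3 .
Index 2: author = original

Answer: original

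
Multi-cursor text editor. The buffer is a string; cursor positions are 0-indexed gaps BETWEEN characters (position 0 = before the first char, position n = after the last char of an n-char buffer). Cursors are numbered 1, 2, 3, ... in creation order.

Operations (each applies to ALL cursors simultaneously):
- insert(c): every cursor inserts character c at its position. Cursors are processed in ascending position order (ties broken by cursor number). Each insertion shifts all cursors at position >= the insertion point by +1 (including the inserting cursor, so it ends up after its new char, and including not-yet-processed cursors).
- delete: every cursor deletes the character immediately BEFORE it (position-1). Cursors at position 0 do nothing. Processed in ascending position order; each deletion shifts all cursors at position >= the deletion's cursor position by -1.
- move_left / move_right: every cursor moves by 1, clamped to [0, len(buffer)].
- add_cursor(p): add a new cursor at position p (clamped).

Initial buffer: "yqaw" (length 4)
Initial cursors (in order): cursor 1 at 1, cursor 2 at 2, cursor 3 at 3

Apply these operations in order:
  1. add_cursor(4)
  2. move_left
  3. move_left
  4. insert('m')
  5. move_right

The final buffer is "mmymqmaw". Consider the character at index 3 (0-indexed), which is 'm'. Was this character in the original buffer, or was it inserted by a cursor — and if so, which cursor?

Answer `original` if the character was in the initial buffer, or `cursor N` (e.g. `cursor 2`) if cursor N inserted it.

Answer: cursor 3

Derivation:
After op 1 (add_cursor(4)): buffer="yqaw" (len 4), cursors c1@1 c2@2 c3@3 c4@4, authorship ....
After op 2 (move_left): buffer="yqaw" (len 4), cursors c1@0 c2@1 c3@2 c4@3, authorship ....
After op 3 (move_left): buffer="yqaw" (len 4), cursors c1@0 c2@0 c3@1 c4@2, authorship ....
After op 4 (insert('m')): buffer="mmymqmaw" (len 8), cursors c1@2 c2@2 c3@4 c4@6, authorship 12.3.4..
After op 5 (move_right): buffer="mmymqmaw" (len 8), cursors c1@3 c2@3 c3@5 c4@7, authorship 12.3.4..
Authorship (.=original, N=cursor N): 1 2 . 3 . 4 . .
Index 3: author = 3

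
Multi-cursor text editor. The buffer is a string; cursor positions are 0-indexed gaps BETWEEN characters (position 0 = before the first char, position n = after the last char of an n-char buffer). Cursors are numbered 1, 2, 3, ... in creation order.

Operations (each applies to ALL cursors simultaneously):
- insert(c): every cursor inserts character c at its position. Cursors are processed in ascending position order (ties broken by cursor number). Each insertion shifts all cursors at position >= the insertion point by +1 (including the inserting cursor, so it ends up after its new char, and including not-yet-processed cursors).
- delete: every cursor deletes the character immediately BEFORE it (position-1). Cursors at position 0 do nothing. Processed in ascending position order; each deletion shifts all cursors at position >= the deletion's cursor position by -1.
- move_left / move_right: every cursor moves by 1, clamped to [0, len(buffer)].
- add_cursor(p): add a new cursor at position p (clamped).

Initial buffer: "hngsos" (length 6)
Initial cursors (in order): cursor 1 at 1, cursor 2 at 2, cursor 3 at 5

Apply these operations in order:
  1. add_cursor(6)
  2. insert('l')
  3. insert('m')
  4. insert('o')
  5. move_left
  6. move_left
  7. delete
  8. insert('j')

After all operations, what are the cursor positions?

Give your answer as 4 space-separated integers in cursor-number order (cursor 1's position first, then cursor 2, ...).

After op 1 (add_cursor(6)): buffer="hngsos" (len 6), cursors c1@1 c2@2 c3@5 c4@6, authorship ......
After op 2 (insert('l')): buffer="hlnlgsolsl" (len 10), cursors c1@2 c2@4 c3@8 c4@10, authorship .1.2...3.4
After op 3 (insert('m')): buffer="hlmnlmgsolmslm" (len 14), cursors c1@3 c2@6 c3@11 c4@14, authorship .11.22...33.44
After op 4 (insert('o')): buffer="hlmonlmogsolmoslmo" (len 18), cursors c1@4 c2@8 c3@14 c4@18, authorship .111.222...333.444
After op 5 (move_left): buffer="hlmonlmogsolmoslmo" (len 18), cursors c1@3 c2@7 c3@13 c4@17, authorship .111.222...333.444
After op 6 (move_left): buffer="hlmonlmogsolmoslmo" (len 18), cursors c1@2 c2@6 c3@12 c4@16, authorship .111.222...333.444
After op 7 (delete): buffer="hmonmogsomosmo" (len 14), cursors c1@1 c2@4 c3@9 c4@12, authorship .11.22...33.44
After op 8 (insert('j')): buffer="hjmonjmogsojmosjmo" (len 18), cursors c1@2 c2@6 c3@12 c4@16, authorship .111.222...333.444

Answer: 2 6 12 16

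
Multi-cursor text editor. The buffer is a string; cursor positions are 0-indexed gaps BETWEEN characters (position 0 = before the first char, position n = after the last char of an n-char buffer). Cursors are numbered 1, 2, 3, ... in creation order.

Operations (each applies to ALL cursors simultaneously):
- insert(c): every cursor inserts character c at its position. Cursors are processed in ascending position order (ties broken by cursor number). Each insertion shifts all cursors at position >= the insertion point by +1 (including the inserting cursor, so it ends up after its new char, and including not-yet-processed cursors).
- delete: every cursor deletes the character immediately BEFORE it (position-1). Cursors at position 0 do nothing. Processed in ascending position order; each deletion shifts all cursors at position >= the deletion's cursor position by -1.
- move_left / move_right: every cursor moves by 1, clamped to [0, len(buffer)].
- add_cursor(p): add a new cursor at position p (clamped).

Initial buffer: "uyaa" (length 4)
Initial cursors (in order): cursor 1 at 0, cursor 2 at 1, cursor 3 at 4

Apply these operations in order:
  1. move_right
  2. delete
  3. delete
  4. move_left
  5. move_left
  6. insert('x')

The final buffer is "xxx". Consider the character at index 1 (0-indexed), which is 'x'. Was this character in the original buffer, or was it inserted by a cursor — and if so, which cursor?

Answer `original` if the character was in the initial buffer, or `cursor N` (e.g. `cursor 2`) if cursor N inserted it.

Answer: cursor 2

Derivation:
After op 1 (move_right): buffer="uyaa" (len 4), cursors c1@1 c2@2 c3@4, authorship ....
After op 2 (delete): buffer="a" (len 1), cursors c1@0 c2@0 c3@1, authorship .
After op 3 (delete): buffer="" (len 0), cursors c1@0 c2@0 c3@0, authorship 
After op 4 (move_left): buffer="" (len 0), cursors c1@0 c2@0 c3@0, authorship 
After op 5 (move_left): buffer="" (len 0), cursors c1@0 c2@0 c3@0, authorship 
After op 6 (insert('x')): buffer="xxx" (len 3), cursors c1@3 c2@3 c3@3, authorship 123
Authorship (.=original, N=cursor N): 1 2 3
Index 1: author = 2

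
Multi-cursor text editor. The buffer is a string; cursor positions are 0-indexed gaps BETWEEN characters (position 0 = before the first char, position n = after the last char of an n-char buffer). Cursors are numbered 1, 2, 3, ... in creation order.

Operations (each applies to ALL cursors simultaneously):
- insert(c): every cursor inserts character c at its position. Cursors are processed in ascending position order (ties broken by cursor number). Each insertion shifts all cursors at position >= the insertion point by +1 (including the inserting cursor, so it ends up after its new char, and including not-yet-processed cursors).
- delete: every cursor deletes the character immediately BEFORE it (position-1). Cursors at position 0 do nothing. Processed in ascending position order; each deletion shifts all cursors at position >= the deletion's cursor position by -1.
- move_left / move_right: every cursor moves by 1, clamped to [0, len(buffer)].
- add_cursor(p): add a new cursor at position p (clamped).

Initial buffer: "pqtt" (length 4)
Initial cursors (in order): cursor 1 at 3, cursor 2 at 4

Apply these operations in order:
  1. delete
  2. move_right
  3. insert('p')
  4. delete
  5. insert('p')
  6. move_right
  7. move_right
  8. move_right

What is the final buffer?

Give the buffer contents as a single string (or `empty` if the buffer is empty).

After op 1 (delete): buffer="pq" (len 2), cursors c1@2 c2@2, authorship ..
After op 2 (move_right): buffer="pq" (len 2), cursors c1@2 c2@2, authorship ..
After op 3 (insert('p')): buffer="pqpp" (len 4), cursors c1@4 c2@4, authorship ..12
After op 4 (delete): buffer="pq" (len 2), cursors c1@2 c2@2, authorship ..
After op 5 (insert('p')): buffer="pqpp" (len 4), cursors c1@4 c2@4, authorship ..12
After op 6 (move_right): buffer="pqpp" (len 4), cursors c1@4 c2@4, authorship ..12
After op 7 (move_right): buffer="pqpp" (len 4), cursors c1@4 c2@4, authorship ..12
After op 8 (move_right): buffer="pqpp" (len 4), cursors c1@4 c2@4, authorship ..12

Answer: pqpp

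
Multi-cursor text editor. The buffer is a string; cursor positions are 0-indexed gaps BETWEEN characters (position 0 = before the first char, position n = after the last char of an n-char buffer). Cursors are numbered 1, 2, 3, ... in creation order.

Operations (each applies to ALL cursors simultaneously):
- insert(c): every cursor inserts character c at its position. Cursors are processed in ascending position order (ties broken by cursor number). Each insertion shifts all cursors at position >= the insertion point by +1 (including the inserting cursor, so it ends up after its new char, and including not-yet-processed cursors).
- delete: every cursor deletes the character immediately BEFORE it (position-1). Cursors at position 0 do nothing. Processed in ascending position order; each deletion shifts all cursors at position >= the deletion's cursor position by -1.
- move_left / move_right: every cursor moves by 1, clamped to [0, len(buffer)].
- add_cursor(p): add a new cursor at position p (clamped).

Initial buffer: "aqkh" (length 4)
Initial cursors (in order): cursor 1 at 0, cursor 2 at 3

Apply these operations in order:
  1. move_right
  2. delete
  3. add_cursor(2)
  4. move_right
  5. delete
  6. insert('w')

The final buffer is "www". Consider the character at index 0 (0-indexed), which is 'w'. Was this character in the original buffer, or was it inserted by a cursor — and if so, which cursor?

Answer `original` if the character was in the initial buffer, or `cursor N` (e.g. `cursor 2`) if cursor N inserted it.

Answer: cursor 1

Derivation:
After op 1 (move_right): buffer="aqkh" (len 4), cursors c1@1 c2@4, authorship ....
After op 2 (delete): buffer="qk" (len 2), cursors c1@0 c2@2, authorship ..
After op 3 (add_cursor(2)): buffer="qk" (len 2), cursors c1@0 c2@2 c3@2, authorship ..
After op 4 (move_right): buffer="qk" (len 2), cursors c1@1 c2@2 c3@2, authorship ..
After op 5 (delete): buffer="" (len 0), cursors c1@0 c2@0 c3@0, authorship 
After op 6 (insert('w')): buffer="www" (len 3), cursors c1@3 c2@3 c3@3, authorship 123
Authorship (.=original, N=cursor N): 1 2 3
Index 0: author = 1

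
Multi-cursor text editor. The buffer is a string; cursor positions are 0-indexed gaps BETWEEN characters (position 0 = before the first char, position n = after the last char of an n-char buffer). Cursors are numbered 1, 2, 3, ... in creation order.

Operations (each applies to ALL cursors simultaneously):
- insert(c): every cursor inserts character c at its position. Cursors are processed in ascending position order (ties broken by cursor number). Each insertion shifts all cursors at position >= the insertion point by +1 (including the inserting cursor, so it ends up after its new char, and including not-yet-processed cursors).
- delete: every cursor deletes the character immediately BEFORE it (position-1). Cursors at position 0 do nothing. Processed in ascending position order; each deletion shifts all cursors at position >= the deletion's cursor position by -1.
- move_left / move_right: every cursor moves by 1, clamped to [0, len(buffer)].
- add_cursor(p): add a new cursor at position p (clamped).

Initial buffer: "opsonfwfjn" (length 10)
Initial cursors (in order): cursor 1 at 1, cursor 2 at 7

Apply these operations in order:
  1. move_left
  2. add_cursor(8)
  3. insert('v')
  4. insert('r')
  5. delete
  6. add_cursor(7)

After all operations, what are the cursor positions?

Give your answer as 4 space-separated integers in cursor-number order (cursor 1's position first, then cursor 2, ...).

After op 1 (move_left): buffer="opsonfwfjn" (len 10), cursors c1@0 c2@6, authorship ..........
After op 2 (add_cursor(8)): buffer="opsonfwfjn" (len 10), cursors c1@0 c2@6 c3@8, authorship ..........
After op 3 (insert('v')): buffer="vopsonfvwfvjn" (len 13), cursors c1@1 c2@8 c3@11, authorship 1......2..3..
After op 4 (insert('r')): buffer="vropsonfvrwfvrjn" (len 16), cursors c1@2 c2@10 c3@14, authorship 11......22..33..
After op 5 (delete): buffer="vopsonfvwfvjn" (len 13), cursors c1@1 c2@8 c3@11, authorship 1......2..3..
After op 6 (add_cursor(7)): buffer="vopsonfvwfvjn" (len 13), cursors c1@1 c4@7 c2@8 c3@11, authorship 1......2..3..

Answer: 1 8 11 7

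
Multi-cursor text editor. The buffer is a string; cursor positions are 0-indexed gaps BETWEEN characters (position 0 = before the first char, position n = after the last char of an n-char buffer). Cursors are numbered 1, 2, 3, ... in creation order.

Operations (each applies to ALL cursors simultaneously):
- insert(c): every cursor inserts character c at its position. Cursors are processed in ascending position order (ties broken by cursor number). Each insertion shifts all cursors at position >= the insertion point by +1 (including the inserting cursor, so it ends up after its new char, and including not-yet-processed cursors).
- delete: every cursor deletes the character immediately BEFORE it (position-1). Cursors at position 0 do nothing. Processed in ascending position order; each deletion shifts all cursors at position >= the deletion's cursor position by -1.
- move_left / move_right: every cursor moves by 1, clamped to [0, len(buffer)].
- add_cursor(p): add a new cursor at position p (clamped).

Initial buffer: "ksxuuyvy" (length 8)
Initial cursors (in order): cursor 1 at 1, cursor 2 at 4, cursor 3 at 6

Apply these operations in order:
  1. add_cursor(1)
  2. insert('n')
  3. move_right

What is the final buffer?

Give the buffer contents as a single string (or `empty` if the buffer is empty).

Answer: knnsxunuynvy

Derivation:
After op 1 (add_cursor(1)): buffer="ksxuuyvy" (len 8), cursors c1@1 c4@1 c2@4 c3@6, authorship ........
After op 2 (insert('n')): buffer="knnsxunuynvy" (len 12), cursors c1@3 c4@3 c2@7 c3@10, authorship .14...2..3..
After op 3 (move_right): buffer="knnsxunuynvy" (len 12), cursors c1@4 c4@4 c2@8 c3@11, authorship .14...2..3..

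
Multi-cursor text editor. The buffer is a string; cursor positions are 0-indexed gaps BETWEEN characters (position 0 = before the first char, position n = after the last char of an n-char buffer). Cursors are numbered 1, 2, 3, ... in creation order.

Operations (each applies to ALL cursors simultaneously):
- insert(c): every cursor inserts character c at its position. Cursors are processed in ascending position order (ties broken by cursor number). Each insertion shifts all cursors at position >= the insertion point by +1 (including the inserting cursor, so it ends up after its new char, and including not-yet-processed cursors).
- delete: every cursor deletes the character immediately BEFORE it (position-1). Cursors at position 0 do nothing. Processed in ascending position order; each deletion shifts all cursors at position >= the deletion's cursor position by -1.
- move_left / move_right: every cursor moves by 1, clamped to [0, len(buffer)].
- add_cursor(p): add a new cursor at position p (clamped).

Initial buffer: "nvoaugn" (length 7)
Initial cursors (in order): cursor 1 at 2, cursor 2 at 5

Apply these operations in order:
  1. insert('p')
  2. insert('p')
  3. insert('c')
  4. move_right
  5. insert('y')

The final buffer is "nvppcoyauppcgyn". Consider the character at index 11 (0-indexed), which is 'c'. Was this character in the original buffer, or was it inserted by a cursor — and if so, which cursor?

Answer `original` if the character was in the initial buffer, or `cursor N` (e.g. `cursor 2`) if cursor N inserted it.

After op 1 (insert('p')): buffer="nvpoaupgn" (len 9), cursors c1@3 c2@7, authorship ..1...2..
After op 2 (insert('p')): buffer="nvppoauppgn" (len 11), cursors c1@4 c2@9, authorship ..11...22..
After op 3 (insert('c')): buffer="nvppcoauppcgn" (len 13), cursors c1@5 c2@11, authorship ..111...222..
After op 4 (move_right): buffer="nvppcoauppcgn" (len 13), cursors c1@6 c2@12, authorship ..111...222..
After op 5 (insert('y')): buffer="nvppcoyauppcgyn" (len 15), cursors c1@7 c2@14, authorship ..111.1..222.2.
Authorship (.=original, N=cursor N): . . 1 1 1 . 1 . . 2 2 2 . 2 .
Index 11: author = 2

Answer: cursor 2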